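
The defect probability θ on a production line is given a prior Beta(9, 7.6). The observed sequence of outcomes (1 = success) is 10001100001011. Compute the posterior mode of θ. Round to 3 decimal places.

Prior: Beta(9, 7.6).
Data: 6 successes in 14 trials (from the sequence). The binomial likelihood contributes θ^6(1−θ)^8, so the posterior is Beta(9+6, 7.6+8) = Beta(15, 15.6).
For Beta(a, b) with a, b > 1 the mode is (a−1)/(a+b−2) = 14/28.6 ≈ 0.490.

θ̂_MAP = 0.490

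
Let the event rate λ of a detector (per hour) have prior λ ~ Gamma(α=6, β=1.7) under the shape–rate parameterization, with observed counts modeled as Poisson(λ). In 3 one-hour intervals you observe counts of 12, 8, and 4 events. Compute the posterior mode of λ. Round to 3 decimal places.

Σxᵢ = 12+8+4 = 24, with n = 3.
Posterior ∝ λ^5e^(−1.7λ) · λ^24e^(−3λ) = λ^29e^(−4.7λ), i.e. Gamma(shape=30, rate=4.7).
The mode of a Gamma(a, b) with a ≥ 1 (shape–rate) is (a−1)/b = 29/4.7 ≈ 6.170.

λ̂_MAP = 6.170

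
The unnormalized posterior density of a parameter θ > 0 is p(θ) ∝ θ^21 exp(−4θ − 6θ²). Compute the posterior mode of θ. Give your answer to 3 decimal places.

θ̂_MAP = 1.167

ℓ'(θ) = 21/θ − 4 − 12θ. Setting this to zero and multiplying by θ: 12θ² + 4θ − 21 = 0.
θ = (−4 + √(4² + 4·12·21)) / (2·12) = (−4 + √1024) / 24 = (−4 + 32)/24 = 7/6.
ℓ''(θ) = −21/θ² − 12 < 0, confirming a maximum.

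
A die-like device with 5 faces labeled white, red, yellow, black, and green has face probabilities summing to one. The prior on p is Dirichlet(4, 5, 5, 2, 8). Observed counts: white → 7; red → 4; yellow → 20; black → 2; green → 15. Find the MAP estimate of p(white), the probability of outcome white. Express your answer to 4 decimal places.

The posterior is Dirichlet(αᵢ + nᵢ) = Dirichlet(11, 9, 25, 4, 23).
For a Dirichlet(a₁,…,a_K) with all aᵢ > 1, the mode has j-th component (aⱼ − 1)/(Σaᵢ − K).
Here Σaᵢ = 72 and K = 5, so p(white) = (11 − 1)/(72 − 5) = 10/67 ≈ 0.1493.

MAP estimate of p(white) = 0.1493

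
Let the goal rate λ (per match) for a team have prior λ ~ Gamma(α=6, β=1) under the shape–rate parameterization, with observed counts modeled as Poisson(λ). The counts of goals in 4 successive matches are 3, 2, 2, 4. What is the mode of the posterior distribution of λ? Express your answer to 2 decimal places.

λ̂_MAP = 3.20

Σxᵢ = 3+2+2+4 = 11, with n = 4.
Posterior ∝ λ^5e^(−1λ) · λ^11e^(−4λ) = λ^16e^(−5λ), i.e. Gamma(shape=17, rate=5).
The mode of a Gamma(a, b) with a ≥ 1 (shape–rate) is (a−1)/b = 16/5 ≈ 3.20.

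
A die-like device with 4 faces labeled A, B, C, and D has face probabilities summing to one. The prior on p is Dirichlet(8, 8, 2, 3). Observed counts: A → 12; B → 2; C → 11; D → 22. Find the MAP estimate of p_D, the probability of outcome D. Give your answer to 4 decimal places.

MAP estimate of p_D = 0.3750

The posterior is Dirichlet(αᵢ + nᵢ) = Dirichlet(20, 10, 13, 25).
For a Dirichlet(a₁,…,a_K) with all aᵢ > 1, the mode has j-th component (aⱼ − 1)/(Σaᵢ − K).
Here Σaᵢ = 68 and K = 4, so p_D = (25 − 1)/(68 − 4) = 24/64 ≈ 0.3750.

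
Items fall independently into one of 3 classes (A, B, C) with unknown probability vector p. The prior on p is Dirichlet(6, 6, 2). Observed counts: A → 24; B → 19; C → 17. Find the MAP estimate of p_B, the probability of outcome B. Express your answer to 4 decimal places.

The posterior is Dirichlet(αᵢ + nᵢ) = Dirichlet(30, 25, 19).
For a Dirichlet(a₁,…,a_K) with all aᵢ > 1, the mode has j-th component (aⱼ − 1)/(Σaᵢ − K).
Here Σaᵢ = 74 and K = 3, so p_B = (25 − 1)/(74 − 3) = 24/71 ≈ 0.3380.

MAP estimate of p_B = 0.3380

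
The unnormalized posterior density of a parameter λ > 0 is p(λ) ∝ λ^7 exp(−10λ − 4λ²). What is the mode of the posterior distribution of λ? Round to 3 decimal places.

ℓ'(λ) = 7/λ − 10 − 8λ. Setting this to zero and multiplying by λ: 8λ² + 10λ − 7 = 0.
λ = (−10 + √(10² + 4·8·7)) / (2·8) = (−10 + √324) / 16 = (−10 + 18)/16 = 1/2.
ℓ''(λ) = −7/λ² − 8 < 0, confirming a maximum.

λ̂_MAP = 0.500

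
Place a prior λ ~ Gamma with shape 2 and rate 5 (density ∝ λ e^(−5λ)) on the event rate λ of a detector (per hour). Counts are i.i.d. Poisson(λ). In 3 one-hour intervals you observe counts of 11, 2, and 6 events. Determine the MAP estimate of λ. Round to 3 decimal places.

λ̂_MAP = 2.500

Σxᵢ = 11+2+6 = 19, with n = 3.
Posterior ∝ λe^(−5λ) · λ^19e^(−3λ) = λ^20e^(−8λ), i.e. Gamma(shape=21, rate=8).
The mode of a Gamma(a, b) with a ≥ 1 (shape–rate) is (a−1)/b = 20/8 ≈ 2.500.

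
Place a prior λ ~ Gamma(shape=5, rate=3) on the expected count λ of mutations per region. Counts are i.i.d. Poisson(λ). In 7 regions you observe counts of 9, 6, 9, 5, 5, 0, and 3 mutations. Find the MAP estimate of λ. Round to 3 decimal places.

Σxᵢ = 9+6+9+5+5+0+3 = 37, with n = 7.
Posterior ∝ λ^4e^(−3λ) · λ^37e^(−7λ) = λ^41e^(−10λ), i.e. Gamma(shape=42, rate=10).
The mode of a Gamma(a, b) with a ≥ 1 (shape–rate) is (a−1)/b = 41/10 ≈ 4.100.

λ̂_MAP = 4.100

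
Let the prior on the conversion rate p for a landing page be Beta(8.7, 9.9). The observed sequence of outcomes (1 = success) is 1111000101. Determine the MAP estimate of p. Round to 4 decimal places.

Prior: Beta(8.7, 9.9).
Data: 6 successes in 10 trials (from the sequence). The binomial likelihood contributes p^6(1−p)^4, so the posterior is Beta(8.7+6, 9.9+4) = Beta(14.7, 13.9).
For Beta(a, b) with a, b > 1 the mode is (a−1)/(a+b−2) = 13.7/26.6 ≈ 0.5150.

p̂_MAP = 0.5150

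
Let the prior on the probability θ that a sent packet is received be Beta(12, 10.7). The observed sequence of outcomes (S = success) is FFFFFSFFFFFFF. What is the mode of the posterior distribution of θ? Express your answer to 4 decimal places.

θ̂_MAP = 0.3561

Prior: Beta(12, 10.7).
Data: 1 success in 13 trials (from the sequence). The binomial likelihood contributes θ(1−θ)^12, so the posterior is Beta(12+1, 10.7+12) = Beta(13, 22.7).
For Beta(a, b) with a, b > 1 the mode is (a−1)/(a+b−2) = 12/33.7 ≈ 0.3561.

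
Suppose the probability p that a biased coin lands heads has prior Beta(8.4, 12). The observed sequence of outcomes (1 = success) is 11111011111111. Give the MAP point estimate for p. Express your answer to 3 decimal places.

Prior: Beta(8.4, 12).
Data: 13 successes in 14 trials (from the sequence). The binomial likelihood contributes p^13(1−p)^1, so the posterior is Beta(8.4+13, 12+1) = Beta(21.4, 13).
For Beta(a, b) with a, b > 1 the mode is (a−1)/(a+b−2) = 20.4/32.4 ≈ 0.630.

p̂_MAP = 0.630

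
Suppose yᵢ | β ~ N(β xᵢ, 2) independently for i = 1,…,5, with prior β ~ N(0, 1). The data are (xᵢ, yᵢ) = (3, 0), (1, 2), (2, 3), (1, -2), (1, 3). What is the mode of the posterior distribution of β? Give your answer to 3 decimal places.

log p(β | y) = −Σ(yᵢ − βxᵢ)²/(2·2) − β²/(2·1) + const.
Setting the derivative to zero: Σxᵢ(yᵢ − βxᵢ)/2 − β/1 = 0, so β = Σxᵢyᵢ / (Σxᵢ² + σ²/τ²).
Σxᵢyᵢ = 3·0 + 1·2 + 2·3 + 1·(-2) + 1·3 = 9; Σxᵢ² = 16; σ²/τ² = 2.
β̂_MAP = 9 / (16 + 2) = 9/18 ≈ 0.500.

β̂_MAP = 0.500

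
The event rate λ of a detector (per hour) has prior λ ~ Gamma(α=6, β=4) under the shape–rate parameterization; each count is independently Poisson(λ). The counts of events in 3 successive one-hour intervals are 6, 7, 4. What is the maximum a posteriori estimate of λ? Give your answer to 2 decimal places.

Σxᵢ = 6+7+4 = 17, with n = 3.
Posterior ∝ λ^5e^(−4λ) · λ^17e^(−3λ) = λ^22e^(−7λ), i.e. Gamma(shape=23, rate=7).
The mode of a Gamma(a, b) with a ≥ 1 (shape–rate) is (a−1)/b = 22/7 ≈ 3.14.

λ̂_MAP = 3.14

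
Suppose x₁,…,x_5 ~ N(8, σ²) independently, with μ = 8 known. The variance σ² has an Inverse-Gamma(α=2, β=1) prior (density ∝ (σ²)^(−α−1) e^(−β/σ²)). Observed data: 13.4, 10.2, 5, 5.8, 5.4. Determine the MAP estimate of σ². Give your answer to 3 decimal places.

σ̂²_MAP = 5.145

Sum of squared deviations about the known mean: SS = (13.4−8)² + (10.2−8)² + (5−8)² + (5.8−8)² + (5.4−8)² = 54.6.
The Normal likelihood contributes (σ²)^(−n/2) exp(−SS/(2σ²)), so the posterior is Inverse-Gamma(α + n/2, β + SS/2) = Inverse-Gamma(4.5, 28.3).
The mode of Inverse-Gamma(a, b) is b/(a+1) = 28.3/5.5 ≈ 5.145.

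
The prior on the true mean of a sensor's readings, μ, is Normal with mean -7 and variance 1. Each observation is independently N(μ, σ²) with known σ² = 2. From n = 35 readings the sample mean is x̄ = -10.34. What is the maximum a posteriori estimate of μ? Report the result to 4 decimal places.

n = 35, x̄ = -10.34.
For a Normal prior and Normal likelihood with known variance, the posterior is Normal; its mode equals its mean, the precision-weighted average.
Prior precision 1/σ₀² = 1/1 = 1; data precision n/σ² = 35/2 = 17.5.
μ̂ = (1·(-7) + 17.5·(-10.34)) / (1 + 17.5) = (-187.95)/18.5 = -3759/370 ≈ -10.1595.

μ̂_MAP = -10.1595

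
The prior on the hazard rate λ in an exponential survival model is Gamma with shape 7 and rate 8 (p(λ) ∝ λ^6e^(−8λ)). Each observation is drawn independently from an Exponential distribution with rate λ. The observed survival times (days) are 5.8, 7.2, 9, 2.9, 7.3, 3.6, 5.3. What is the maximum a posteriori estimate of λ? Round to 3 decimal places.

The Exponential(rate=λ) likelihood is ∝ λ^n e^(−λΣtᵢ). Here n = 7 and Σtᵢ = 5.8 + 7.2 + 9 + 2.9 + 7.3 + 3.6 + 5.3 = 41.1.
Posterior ∝ λ^6e^(−8λ) · λ^7e^(−41.1λ) = λ^13e^(−49.1λ), i.e. Gamma(14, 49.1).
Mode = (a−1)/b = 13/49.1 ≈ 0.265.

λ̂_MAP = 0.265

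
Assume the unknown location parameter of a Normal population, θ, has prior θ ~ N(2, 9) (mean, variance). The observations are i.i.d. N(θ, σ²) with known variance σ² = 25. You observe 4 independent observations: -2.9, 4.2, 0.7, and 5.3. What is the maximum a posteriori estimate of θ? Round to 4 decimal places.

n = 4; x̄ = ((-2.9) + 4.2 + 0.7 + 5.3)/4 = 7.3/4 = 1.825.
For a Normal prior and Normal likelihood with known variance, the posterior is Normal; its mode equals its mean, the precision-weighted average.
Prior precision 1/σ₀² = 1/9; data precision n/σ² = 4/25 = 0.16.
θ̂ = ((1/9)·2 + 0.16·1.825) / (1/9 + 0.16) = (1157/2250)/(61/225) = 1157/610 ≈ 1.8967.

θ̂_MAP = 1.8967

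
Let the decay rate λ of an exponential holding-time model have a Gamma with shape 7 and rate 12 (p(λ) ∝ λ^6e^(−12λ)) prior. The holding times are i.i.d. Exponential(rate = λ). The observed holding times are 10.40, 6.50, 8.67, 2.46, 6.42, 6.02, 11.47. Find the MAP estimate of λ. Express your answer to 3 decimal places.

The Exponential(rate=λ) likelihood is ∝ λ^n e^(−λΣtᵢ). Here n = 7 and Σtᵢ = 10.40 + 6.50 + 8.67 + 2.46 + 6.42 + 6.02 + 11.47 = 51.94.
Posterior ∝ λ^6e^(−12λ) · λ^7e^(−51.94λ) = λ^13e^(−63.94λ), i.e. Gamma(14, 63.94).
Mode = (a−1)/b = 13/63.94 ≈ 0.203.

λ̂_MAP = 0.203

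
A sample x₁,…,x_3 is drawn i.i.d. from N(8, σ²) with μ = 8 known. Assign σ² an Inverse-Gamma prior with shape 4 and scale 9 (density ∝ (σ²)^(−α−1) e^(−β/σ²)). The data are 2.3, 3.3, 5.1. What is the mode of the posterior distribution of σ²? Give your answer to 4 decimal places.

σ̂²_MAP = 6.2300

Sum of squared deviations about the known mean: SS = (2.3−8)² + (3.3−8)² + (5.1−8)² = 62.99.
The Normal likelihood contributes (σ²)^(−n/2) exp(−SS/(2σ²)), so the posterior is Inverse-Gamma(α + n/2, β + SS/2) = Inverse-Gamma(5.5, 40.495).
The mode of Inverse-Gamma(a, b) is b/(a+1) = 40.495/6.5 ≈ 6.2300.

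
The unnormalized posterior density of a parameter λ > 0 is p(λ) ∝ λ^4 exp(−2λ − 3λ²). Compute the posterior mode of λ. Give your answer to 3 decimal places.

ℓ'(λ) = 4/λ − 2 − 6λ. Setting this to zero and multiplying by λ: 6λ² + 2λ − 4 = 0.
λ = (−2 + √(2² + 4·6·4)) / (2·6) = (−2 + √100) / 12 = (−2 + 10)/12 = 2/3.
ℓ''(λ) = −4/λ² − 6 < 0, confirming a maximum.

λ̂_MAP = 0.667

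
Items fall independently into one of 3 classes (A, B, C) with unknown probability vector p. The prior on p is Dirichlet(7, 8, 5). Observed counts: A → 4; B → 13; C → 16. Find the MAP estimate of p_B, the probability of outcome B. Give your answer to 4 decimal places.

MAP estimate of p_B = 0.4000

The posterior is Dirichlet(αᵢ + nᵢ) = Dirichlet(11, 21, 21).
For a Dirichlet(a₁,…,a_K) with all aᵢ > 1, the mode has j-th component (aⱼ − 1)/(Σaᵢ − K).
Here Σaᵢ = 53 and K = 3, so p_B = (21 − 1)/(53 − 3) = 20/50 ≈ 0.4000.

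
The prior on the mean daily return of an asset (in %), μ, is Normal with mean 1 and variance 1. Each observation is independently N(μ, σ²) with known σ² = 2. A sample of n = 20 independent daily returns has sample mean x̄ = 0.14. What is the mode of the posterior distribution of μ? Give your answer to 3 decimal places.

μ̂_MAP = 0.218

n = 20, x̄ = 0.14.
For a Normal prior and Normal likelihood with known variance, the posterior is Normal; its mode equals its mean, the precision-weighted average.
Prior precision 1/σ₀² = 1/1 = 1; data precision n/σ² = 20/2 = 10.
μ̂ = (1·1 + 10·0.14) / (1 + 10) = 2.4/11 = 12/55 ≈ 0.218.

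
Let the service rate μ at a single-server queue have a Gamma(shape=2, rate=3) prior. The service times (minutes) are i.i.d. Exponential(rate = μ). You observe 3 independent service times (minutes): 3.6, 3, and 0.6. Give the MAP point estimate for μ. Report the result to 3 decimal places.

μ̂_MAP = 0.392

The Exponential(rate=μ) likelihood is ∝ μ^n e^(−μΣtᵢ). Here n = 3 and Σtᵢ = 3.6 + 3 + 0.6 = 7.2.
Posterior ∝ μe^(−3μ) · μ^3e^(−7.2μ) = μ^4e^(−10.2μ), i.e. Gamma(5, 10.2).
Mode = (a−1)/b = 4/10.2 ≈ 0.392.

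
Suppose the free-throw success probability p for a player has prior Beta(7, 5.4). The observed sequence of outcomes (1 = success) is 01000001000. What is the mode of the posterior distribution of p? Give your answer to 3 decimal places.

Prior: Beta(7, 5.4).
Data: 2 successes in 11 trials (from the sequence). The binomial likelihood contributes p^2(1−p)^9, so the posterior is Beta(7+2, 5.4+9) = Beta(9, 14.4).
For Beta(a, b) with a, b > 1 the mode is (a−1)/(a+b−2) = 8/21.4 ≈ 0.374.

p̂_MAP = 0.374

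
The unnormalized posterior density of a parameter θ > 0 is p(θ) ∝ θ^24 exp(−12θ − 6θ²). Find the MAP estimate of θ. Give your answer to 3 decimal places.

θ̂_MAP = 1.000

ℓ'(θ) = 24/θ − 12 − 12θ. Setting this to zero and multiplying by θ: 12θ² + 12θ − 24 = 0.
θ = (−12 + √(12² + 4·12·24)) / (2·12) = (−12 + √1296) / 24 = (−12 + 36)/24 = 1.
ℓ''(θ) = −24/θ² − 12 < 0, confirming a maximum.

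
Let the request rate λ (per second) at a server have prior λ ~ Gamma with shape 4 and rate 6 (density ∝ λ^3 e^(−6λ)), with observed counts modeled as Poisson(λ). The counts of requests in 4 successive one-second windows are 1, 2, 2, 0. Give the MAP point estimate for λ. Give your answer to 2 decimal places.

λ̂_MAP = 0.80

Σxᵢ = 1+2+2+0 = 5, with n = 4.
Posterior ∝ λ^3e^(−6λ) · λ^5e^(−4λ) = λ^8e^(−10λ), i.e. Gamma(shape=9, rate=10).
The mode of a Gamma(a, b) with a ≥ 1 (shape–rate) is (a−1)/b = 8/10 ≈ 0.80.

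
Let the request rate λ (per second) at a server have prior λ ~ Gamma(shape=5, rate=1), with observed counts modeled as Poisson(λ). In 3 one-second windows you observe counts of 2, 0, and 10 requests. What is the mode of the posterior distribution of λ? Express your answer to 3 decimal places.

λ̂_MAP = 4.000

Σxᵢ = 2+0+10 = 12, with n = 3.
Posterior ∝ λ^4e^(−1λ) · λ^12e^(−3λ) = λ^16e^(−4λ), i.e. Gamma(shape=17, rate=4).
The mode of a Gamma(a, b) with a ≥ 1 (shape–rate) is (a−1)/b = 16/4 ≈ 4.000.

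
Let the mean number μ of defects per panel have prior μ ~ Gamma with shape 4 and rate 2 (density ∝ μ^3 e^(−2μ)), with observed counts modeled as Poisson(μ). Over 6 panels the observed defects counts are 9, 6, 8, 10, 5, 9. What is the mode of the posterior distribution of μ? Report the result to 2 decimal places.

μ̂_MAP = 6.25

Σxᵢ = 9+6+8+10+5+9 = 47, with n = 6.
Posterior ∝ μ^3e^(−2μ) · μ^47e^(−6μ) = μ^50e^(−8μ), i.e. Gamma(shape=51, rate=8).
The mode of a Gamma(a, b) with a ≥ 1 (shape–rate) is (a−1)/b = 50/8 ≈ 6.25.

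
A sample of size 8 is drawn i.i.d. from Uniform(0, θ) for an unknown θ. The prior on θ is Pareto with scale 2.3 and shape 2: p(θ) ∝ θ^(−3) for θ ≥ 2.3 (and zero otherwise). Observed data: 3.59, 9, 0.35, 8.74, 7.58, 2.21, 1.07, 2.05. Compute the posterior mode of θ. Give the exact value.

θ̂_MAP = 9

The Uniform(0, θ) likelihood is θ^(−n) for θ ≥ max(xᵢ), zero otherwise. Here max(xᵢ) = 9.
Posterior ∝ θ^(−3) · θ^(−8) = θ^(−11) on θ ≥ max(2.3, 9) = 9.
This density is strictly decreasing in θ, so the posterior mode lies at the lower boundary of the support.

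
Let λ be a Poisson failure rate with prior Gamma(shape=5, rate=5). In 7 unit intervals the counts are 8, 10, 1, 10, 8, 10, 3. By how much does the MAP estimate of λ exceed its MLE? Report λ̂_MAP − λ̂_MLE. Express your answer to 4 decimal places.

Σxᵢ = 50. Posterior is Gamma(55, 12); MAP = (55−1)/12 = 54/12 ≈ 4.50000.
MLE = x̄ = 50/7 ≈ 7.14286.
Difference = 54/12 − 50/7 = -37/14 ≈ -2.6429.

MAP − MLE = -2.6429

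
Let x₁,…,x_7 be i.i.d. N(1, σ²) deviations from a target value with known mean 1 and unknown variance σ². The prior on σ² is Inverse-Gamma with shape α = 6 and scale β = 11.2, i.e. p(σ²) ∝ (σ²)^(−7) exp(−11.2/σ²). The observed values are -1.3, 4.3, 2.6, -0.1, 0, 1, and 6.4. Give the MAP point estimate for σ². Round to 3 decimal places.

σ̂²_MAP = 3.453

Sum of squared deviations about the known mean: SS = (-1.3−1)² + (4.3−1)² + (2.6−1)² + (-0.1−1)² + (0−1)² + (1−1)² + (6.4−1)² = 50.11.
The Normal likelihood contributes (σ²)^(−n/2) exp(−SS/(2σ²)), so the posterior is Inverse-Gamma(α + n/2, β + SS/2) = Inverse-Gamma(9.5, 36.255).
The mode of Inverse-Gamma(a, b) is b/(a+1) = 36.255/10.5 ≈ 3.453.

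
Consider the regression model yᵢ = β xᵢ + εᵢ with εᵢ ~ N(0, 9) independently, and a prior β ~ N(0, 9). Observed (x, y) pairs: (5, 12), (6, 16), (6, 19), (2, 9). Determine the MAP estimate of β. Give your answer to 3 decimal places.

β̂_MAP = 2.824

log p(β | y) = −Σ(yᵢ − βxᵢ)²/(2·9) − β²/(2·9) + const.
Setting the derivative to zero: Σxᵢ(yᵢ − βxᵢ)/9 − β/9 = 0, so β = Σxᵢyᵢ / (Σxᵢ² + σ²/τ²).
Σxᵢyᵢ = 5·12 + 6·16 + 6·19 + 2·9 = 288; Σxᵢ² = 101; σ²/τ² = 1.
β̂_MAP = 288 / (101 + 1) = 288/102 ≈ 2.824.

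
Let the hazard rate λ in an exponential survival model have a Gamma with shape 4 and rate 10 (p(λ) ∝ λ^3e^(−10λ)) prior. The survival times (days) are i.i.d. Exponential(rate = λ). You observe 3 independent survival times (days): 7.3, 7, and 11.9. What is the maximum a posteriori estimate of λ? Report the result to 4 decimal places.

The Exponential(rate=λ) likelihood is ∝ λ^n e^(−λΣtᵢ). Here n = 3 and Σtᵢ = 7.3 + 7 + 11.9 = 26.2.
Posterior ∝ λ^3e^(−10λ) · λ^3e^(−26.2λ) = λ^6e^(−36.2λ), i.e. Gamma(7, 36.2).
Mode = (a−1)/b = 6/36.2 ≈ 0.1657.

λ̂_MAP = 0.1657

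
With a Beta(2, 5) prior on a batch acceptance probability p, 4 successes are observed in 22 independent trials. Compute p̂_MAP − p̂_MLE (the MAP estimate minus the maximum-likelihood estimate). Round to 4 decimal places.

Posterior is Beta(6, 23); MAP = (6−1)/(29−2) = 5/27 ≈ 0.18519.
MLE ignores the prior: p̂_MLE = k/n = 4/22 ≈ 0.18182.
Difference = 5/27 − 4/22 = 1/297 ≈ 0.0034.

MAP − MLE = 0.0034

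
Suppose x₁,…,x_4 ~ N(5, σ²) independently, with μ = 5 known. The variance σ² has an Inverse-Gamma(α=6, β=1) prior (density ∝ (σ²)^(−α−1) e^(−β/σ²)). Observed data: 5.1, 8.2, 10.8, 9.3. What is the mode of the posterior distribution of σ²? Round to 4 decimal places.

σ̂²_MAP = 3.5767

Sum of squared deviations about the known mean: SS = (5.1−5)² + (8.2−5)² + (10.8−5)² + (9.3−5)² = 62.38.
The Normal likelihood contributes (σ²)^(−n/2) exp(−SS/(2σ²)), so the posterior is Inverse-Gamma(α + n/2, β + SS/2) = Inverse-Gamma(8, 32.19).
The mode of Inverse-Gamma(a, b) is b/(a+1) = 32.19/9 ≈ 3.5767.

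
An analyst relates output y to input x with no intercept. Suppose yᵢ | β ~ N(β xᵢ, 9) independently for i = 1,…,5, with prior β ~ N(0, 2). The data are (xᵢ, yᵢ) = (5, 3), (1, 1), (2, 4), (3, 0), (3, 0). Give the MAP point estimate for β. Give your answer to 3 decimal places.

β̂_MAP = 0.457

log p(β | y) = −Σ(yᵢ − βxᵢ)²/(2·9) − β²/(2·2) + const.
Setting the derivative to zero: Σxᵢ(yᵢ − βxᵢ)/9 − β/2 = 0, so β = Σxᵢyᵢ / (Σxᵢ² + σ²/τ²).
Σxᵢyᵢ = 5·3 + 1·1 + 2·4 + 3·0 + 3·0 = 24; Σxᵢ² = 48; σ²/τ² = 4.5.
β̂_MAP = 24 / (48 + 4.5) = 24/52.5 ≈ 0.457.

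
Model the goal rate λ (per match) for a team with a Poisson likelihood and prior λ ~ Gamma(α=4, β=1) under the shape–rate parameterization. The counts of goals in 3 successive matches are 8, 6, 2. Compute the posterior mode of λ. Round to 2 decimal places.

Σxᵢ = 8+6+2 = 16, with n = 3.
Posterior ∝ λ^3e^(−1λ) · λ^16e^(−3λ) = λ^19e^(−4λ), i.e. Gamma(shape=20, rate=4).
The mode of a Gamma(a, b) with a ≥ 1 (shape–rate) is (a−1)/b = 19/4 ≈ 4.75.

λ̂_MAP = 4.75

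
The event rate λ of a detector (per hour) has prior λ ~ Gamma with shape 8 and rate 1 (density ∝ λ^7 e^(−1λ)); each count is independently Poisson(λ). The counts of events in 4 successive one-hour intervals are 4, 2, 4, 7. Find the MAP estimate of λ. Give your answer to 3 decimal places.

Σxᵢ = 4+2+4+7 = 17, with n = 4.
Posterior ∝ λ^7e^(−1λ) · λ^17e^(−4λ) = λ^24e^(−5λ), i.e. Gamma(shape=25, rate=5).
The mode of a Gamma(a, b) with a ≥ 1 (shape–rate) is (a−1)/b = 24/5 ≈ 4.800.

λ̂_MAP = 4.800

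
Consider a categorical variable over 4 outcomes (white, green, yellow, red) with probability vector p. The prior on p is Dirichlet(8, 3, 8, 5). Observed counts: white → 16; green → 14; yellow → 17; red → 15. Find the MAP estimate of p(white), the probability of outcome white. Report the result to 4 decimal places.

MAP estimate of p(white) = 0.2805

The posterior is Dirichlet(αᵢ + nᵢ) = Dirichlet(24, 17, 25, 20).
For a Dirichlet(a₁,…,a_K) with all aᵢ > 1, the mode has j-th component (aⱼ − 1)/(Σaᵢ − K).
Here Σaᵢ = 86 and K = 4, so p(white) = (24 − 1)/(86 − 4) = 23/82 ≈ 0.2805.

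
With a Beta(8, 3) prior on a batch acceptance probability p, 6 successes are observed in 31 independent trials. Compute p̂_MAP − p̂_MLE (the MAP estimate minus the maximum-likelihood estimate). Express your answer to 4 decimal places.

Posterior is Beta(14, 28); MAP = (14−1)/(42−2) = 13/40 ≈ 0.32500.
MLE ignores the prior: p̂_MLE = k/n = 6/31 ≈ 0.19355.
Difference = 13/40 − 6/31 = 163/1240 ≈ 0.1315.

MAP − MLE = 0.1315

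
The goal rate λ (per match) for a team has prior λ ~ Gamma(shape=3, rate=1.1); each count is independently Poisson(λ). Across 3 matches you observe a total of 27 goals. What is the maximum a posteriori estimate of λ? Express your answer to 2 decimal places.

λ̂_MAP = 7.07

Σxᵢ = 27, n = 3.
Posterior ∝ λ^2e^(−1.1λ) · λ^27e^(−3λ) = λ^29e^(−4.1λ), i.e. Gamma(shape=30, rate=4.1).
The mode of a Gamma(a, b) with a ≥ 1 (shape–rate) is (a−1)/b = 29/4.1 ≈ 7.07.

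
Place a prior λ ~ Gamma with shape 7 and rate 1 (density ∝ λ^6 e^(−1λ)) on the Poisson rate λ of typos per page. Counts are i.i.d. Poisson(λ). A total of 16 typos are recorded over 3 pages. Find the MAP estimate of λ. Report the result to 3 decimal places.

Σxᵢ = 16, n = 3.
Posterior ∝ λ^6e^(−1λ) · λ^16e^(−3λ) = λ^22e^(−4λ), i.e. Gamma(shape=23, rate=4).
The mode of a Gamma(a, b) with a ≥ 1 (shape–rate) is (a−1)/b = 22/4 ≈ 5.500.

λ̂_MAP = 5.500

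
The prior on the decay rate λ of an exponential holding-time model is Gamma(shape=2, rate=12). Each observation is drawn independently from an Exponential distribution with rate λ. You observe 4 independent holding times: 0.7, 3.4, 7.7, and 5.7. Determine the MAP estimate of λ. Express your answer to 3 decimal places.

λ̂_MAP = 0.169

The Exponential(rate=λ) likelihood is ∝ λ^n e^(−λΣtᵢ). Here n = 4 and Σtᵢ = 0.7 + 3.4 + 7.7 + 5.7 = 17.5.
Posterior ∝ λe^(−12λ) · λ^4e^(−17.5λ) = λ^5e^(−29.5λ), i.e. Gamma(6, 29.5).
Mode = (a−1)/b = 5/29.5 ≈ 0.169.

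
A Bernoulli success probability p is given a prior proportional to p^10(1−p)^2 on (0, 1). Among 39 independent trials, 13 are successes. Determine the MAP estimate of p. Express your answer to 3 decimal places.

The prior density ∝ p^10(1−p)^2 is the kernel of Beta(11, 3).
Data: 13 successes in 39 trials. The binomial likelihood contributes p^13(1−p)^26, so the posterior is Beta(11+13, 3+26) = Beta(24, 29).
For Beta(a, b) with a, b > 1 the mode is (a−1)/(a+b−2) = 23/51 ≈ 0.451.

p̂_MAP = 0.451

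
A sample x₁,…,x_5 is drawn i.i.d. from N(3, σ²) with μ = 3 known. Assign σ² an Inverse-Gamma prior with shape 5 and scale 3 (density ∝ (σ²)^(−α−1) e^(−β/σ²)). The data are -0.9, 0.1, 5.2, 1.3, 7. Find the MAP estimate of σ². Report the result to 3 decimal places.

σ̂²_MAP = 3.138

Sum of squared deviations about the known mean: SS = (-0.9−3)² + (0.1−3)² + (5.2−3)² + (1.3−3)² + (7−3)² = 47.35.
The Normal likelihood contributes (σ²)^(−n/2) exp(−SS/(2σ²)), so the posterior is Inverse-Gamma(α + n/2, β + SS/2) = Inverse-Gamma(7.5, 26.675).
The mode of Inverse-Gamma(a, b) is b/(a+1) = 26.675/8.5 ≈ 3.138.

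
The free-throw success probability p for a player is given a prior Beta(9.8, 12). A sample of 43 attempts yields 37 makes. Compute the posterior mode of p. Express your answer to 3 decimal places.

Prior: Beta(9.8, 12).
Data: 37 successes in 43 trials. The binomial likelihood contributes p^37(1−p)^6, so the posterior is Beta(9.8+37, 12+6) = Beta(46.8, 18).
For Beta(a, b) with a, b > 1 the mode is (a−1)/(a+b−2) = 45.8/62.8 ≈ 0.729.

p̂_MAP = 0.729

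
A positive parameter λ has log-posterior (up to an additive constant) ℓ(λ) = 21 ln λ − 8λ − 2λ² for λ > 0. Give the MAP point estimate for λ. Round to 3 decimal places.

λ̂_MAP = 1.500

ℓ'(λ) = 21/λ − 8 − 4λ. Setting this to zero and multiplying by λ: 4λ² + 8λ − 21 = 0.
λ = (−8 + √(8² + 4·4·21)) / (2·4) = (−8 + √400) / 8 = (−8 + 20)/8 = 3/2.
ℓ''(λ) = −21/λ² − 4 < 0, confirming a maximum.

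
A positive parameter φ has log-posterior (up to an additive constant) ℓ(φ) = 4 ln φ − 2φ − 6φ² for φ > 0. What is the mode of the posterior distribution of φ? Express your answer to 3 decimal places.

ℓ'(φ) = 4/φ − 2 − 12φ. Setting this to zero and multiplying by φ: 12φ² + 2φ − 4 = 0.
φ = (−2 + √(2² + 4·12·4)) / (2·12) = (−2 + √196) / 24 = (−2 + 14)/24 = 1/2.
ℓ''(φ) = −4/φ² − 12 < 0, confirming a maximum.

φ̂_MAP = 0.500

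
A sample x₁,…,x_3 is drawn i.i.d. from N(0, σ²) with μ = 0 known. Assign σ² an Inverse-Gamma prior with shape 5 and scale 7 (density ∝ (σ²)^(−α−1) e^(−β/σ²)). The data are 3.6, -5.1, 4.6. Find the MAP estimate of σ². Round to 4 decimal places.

σ̂²_MAP = 4.9420

Sum of squared deviations about the known mean: SS = (3.6−0)² + (-5.1−0)² + (4.6−0)² = 60.13.
The Normal likelihood contributes (σ²)^(−n/2) exp(−SS/(2σ²)), so the posterior is Inverse-Gamma(α + n/2, β + SS/2) = Inverse-Gamma(6.5, 37.065).
The mode of Inverse-Gamma(a, b) is b/(a+1) = 37.065/7.5 ≈ 4.9420.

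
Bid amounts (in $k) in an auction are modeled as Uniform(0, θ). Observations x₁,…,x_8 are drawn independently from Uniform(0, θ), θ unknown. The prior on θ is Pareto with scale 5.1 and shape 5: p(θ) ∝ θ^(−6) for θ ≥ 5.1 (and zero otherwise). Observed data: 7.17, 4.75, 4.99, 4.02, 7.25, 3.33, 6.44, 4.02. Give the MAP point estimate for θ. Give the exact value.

θ̂_MAP = 7.25

The Uniform(0, θ) likelihood is θ^(−n) for θ ≥ max(xᵢ), zero otherwise. Here max(xᵢ) = 7.25.
Posterior ∝ θ^(−6) · θ^(−8) = θ^(−14) on θ ≥ max(5.1, 7.25) = 7.25.
This density is strictly decreasing in θ, so the posterior mode lies at the lower boundary of the support.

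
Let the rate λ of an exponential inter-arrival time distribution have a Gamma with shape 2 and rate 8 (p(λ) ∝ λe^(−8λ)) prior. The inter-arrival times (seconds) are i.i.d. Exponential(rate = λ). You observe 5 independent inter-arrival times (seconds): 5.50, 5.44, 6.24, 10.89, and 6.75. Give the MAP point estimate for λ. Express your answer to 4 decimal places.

The Exponential(rate=λ) likelihood is ∝ λ^n e^(−λΣtᵢ). Here n = 5 and Σtᵢ = 5.50 + 5.44 + 6.24 + 10.89 + 6.75 = 34.82.
Posterior ∝ λe^(−8λ) · λ^5e^(−34.82λ) = λ^6e^(−42.82λ), i.e. Gamma(7, 42.82).
Mode = (a−1)/b = 6/42.82 ≈ 0.1401.

λ̂_MAP = 0.1401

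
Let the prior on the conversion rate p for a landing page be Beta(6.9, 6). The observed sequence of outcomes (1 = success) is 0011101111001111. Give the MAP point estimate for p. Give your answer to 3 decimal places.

Prior: Beta(6.9, 6).
Data: 11 successes in 16 trials (from the sequence). The binomial likelihood contributes p^11(1−p)^5, so the posterior is Beta(6.9+11, 6+5) = Beta(17.9, 11).
For Beta(a, b) with a, b > 1 the mode is (a−1)/(a+b−2) = 16.9/26.9 ≈ 0.628.

p̂_MAP = 0.628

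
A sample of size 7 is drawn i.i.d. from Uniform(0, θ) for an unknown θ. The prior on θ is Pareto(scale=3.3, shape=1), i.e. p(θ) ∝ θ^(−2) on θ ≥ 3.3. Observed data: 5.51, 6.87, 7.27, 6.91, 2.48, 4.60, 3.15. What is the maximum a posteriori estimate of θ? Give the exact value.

θ̂_MAP = 7.27

The Uniform(0, θ) likelihood is θ^(−n) for θ ≥ max(xᵢ), zero otherwise. Here max(xᵢ) = 7.27.
Posterior ∝ θ^(−2) · θ^(−7) = θ^(−9) on θ ≥ max(3.3, 7.27) = 7.27.
This density is strictly decreasing in θ, so the posterior mode lies at the lower boundary of the support.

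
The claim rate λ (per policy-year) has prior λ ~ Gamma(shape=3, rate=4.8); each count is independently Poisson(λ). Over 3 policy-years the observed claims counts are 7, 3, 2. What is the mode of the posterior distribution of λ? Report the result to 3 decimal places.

Σxᵢ = 7+3+2 = 12, with n = 3.
Posterior ∝ λ^2e^(−4.8λ) · λ^12e^(−3λ) = λ^14e^(−7.8λ), i.e. Gamma(shape=15, rate=7.8).
The mode of a Gamma(a, b) with a ≥ 1 (shape–rate) is (a−1)/b = 14/7.8 ≈ 1.795.

λ̂_MAP = 1.795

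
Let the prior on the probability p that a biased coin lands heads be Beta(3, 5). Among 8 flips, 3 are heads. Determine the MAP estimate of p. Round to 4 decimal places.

Prior: Beta(3, 5).
Data: 3 successes in 8 trials. The binomial likelihood contributes p^3(1−p)^5, so the posterior is Beta(3+3, 5+5) = Beta(6, 10).
For Beta(a, b) with a, b > 1 the mode is (a−1)/(a+b−2) = 5/14 ≈ 0.3571.

p̂_MAP = 0.3571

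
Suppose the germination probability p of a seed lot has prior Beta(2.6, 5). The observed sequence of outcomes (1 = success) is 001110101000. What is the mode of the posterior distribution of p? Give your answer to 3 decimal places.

Prior: Beta(2.6, 5).
Data: 5 successes in 12 trials (from the sequence). The binomial likelihood contributes p^5(1−p)^7, so the posterior is Beta(2.6+5, 5+7) = Beta(7.6, 12).
For Beta(a, b) with a, b > 1 the mode is (a−1)/(a+b−2) = 6.6/17.6 ≈ 0.375.

p̂_MAP = 0.375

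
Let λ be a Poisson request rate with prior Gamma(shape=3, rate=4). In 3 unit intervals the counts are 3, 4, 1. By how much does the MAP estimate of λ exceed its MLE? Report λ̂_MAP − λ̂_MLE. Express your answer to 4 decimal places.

Σxᵢ = 8. Posterior is Gamma(11, 7); MAP = (11−1)/7 = 10/7 ≈ 1.42857.
MLE = x̄ = 8/3 ≈ 2.66667.
Difference = 10/7 − 8/3 = -26/21 ≈ -1.2381.

MAP − MLE = -1.2381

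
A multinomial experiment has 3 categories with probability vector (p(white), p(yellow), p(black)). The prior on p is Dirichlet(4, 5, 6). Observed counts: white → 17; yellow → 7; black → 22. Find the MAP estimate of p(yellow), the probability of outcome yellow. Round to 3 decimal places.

The posterior is Dirichlet(αᵢ + nᵢ) = Dirichlet(21, 12, 28).
For a Dirichlet(a₁,…,a_K) with all aᵢ > 1, the mode has j-th component (aⱼ − 1)/(Σaᵢ − K).
Here Σaᵢ = 61 and K = 3, so p(yellow) = (12 − 1)/(61 − 3) = 11/58 ≈ 0.190.

MAP estimate of p(yellow) = 0.190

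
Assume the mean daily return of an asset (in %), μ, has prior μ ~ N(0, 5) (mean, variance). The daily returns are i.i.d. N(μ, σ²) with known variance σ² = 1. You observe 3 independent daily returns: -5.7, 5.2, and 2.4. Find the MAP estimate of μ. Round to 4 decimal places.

n = 3; x̄ = ((-5.7) + 5.2 + 2.4)/3 = 1.9/3 = 19/30 ≈ 0.6333.
For a Normal prior and Normal likelihood with known variance, the posterior is Normal; its mode equals its mean, the precision-weighted average.
Prior precision 1/σ₀² = 1/5 = 0.2; data precision n/σ² = 3/1 = 3.
μ̂ = (0.2·0 + 3·(19/30)) / (0.2 + 3) = 1.9/3.2 = 0.59375 ≈ 0.5938.

μ̂_MAP = 0.5938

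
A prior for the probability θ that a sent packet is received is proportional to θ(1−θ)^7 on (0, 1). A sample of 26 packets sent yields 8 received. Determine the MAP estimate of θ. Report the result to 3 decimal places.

The prior density ∝ θ(1−θ)^7 is the kernel of Beta(2, 8).
Data: 8 successes in 26 trials. The binomial likelihood contributes θ^8(1−θ)^18, so the posterior is Beta(2+8, 8+18) = Beta(10, 26).
For Beta(a, b) with a, b > 1 the mode is (a−1)/(a+b−2) = 9/34 ≈ 0.265.

θ̂_MAP = 0.265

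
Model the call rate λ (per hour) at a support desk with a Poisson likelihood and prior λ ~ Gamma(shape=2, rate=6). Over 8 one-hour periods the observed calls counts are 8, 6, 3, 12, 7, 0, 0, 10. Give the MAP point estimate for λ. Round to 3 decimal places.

Σxᵢ = 8+6+3+12+7+0+0+10 = 46, with n = 8.
Posterior ∝ λe^(−6λ) · λ^46e^(−8λ) = λ^47e^(−14λ), i.e. Gamma(shape=48, rate=14).
The mode of a Gamma(a, b) with a ≥ 1 (shape–rate) is (a−1)/b = 47/14 ≈ 3.357.

λ̂_MAP = 3.357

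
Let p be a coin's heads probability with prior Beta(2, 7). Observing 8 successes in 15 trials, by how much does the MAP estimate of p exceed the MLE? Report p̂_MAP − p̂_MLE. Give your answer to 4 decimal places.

Posterior is Beta(10, 14); MAP = (10−1)/(24−2) = 9/22 ≈ 0.40909.
MLE ignores the prior: p̂_MLE = k/n = 8/15 ≈ 0.53333.
Difference = 9/22 − 8/15 = -41/330 ≈ -0.1242.

MAP − MLE = -0.1242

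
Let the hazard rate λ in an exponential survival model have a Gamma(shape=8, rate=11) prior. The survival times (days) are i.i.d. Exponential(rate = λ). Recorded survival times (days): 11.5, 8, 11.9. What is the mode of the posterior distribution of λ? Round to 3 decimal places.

The Exponential(rate=λ) likelihood is ∝ λ^n e^(−λΣtᵢ). Here n = 3 and Σtᵢ = 11.5 + 8 + 11.9 = 31.4.
Posterior ∝ λ^7e^(−11λ) · λ^3e^(−31.4λ) = λ^10e^(−42.4λ), i.e. Gamma(11, 42.4).
Mode = (a−1)/b = 10/42.4 ≈ 0.236.

λ̂_MAP = 0.236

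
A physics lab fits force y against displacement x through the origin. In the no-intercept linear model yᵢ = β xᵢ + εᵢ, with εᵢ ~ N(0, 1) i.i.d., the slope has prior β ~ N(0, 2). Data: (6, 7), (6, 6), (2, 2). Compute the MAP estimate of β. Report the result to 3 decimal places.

log p(β | y) = −Σ(yᵢ − βxᵢ)²/(2·1) − β²/(2·2) + const.
Setting the derivative to zero: Σxᵢ(yᵢ − βxᵢ)/1 − β/2 = 0, so β = Σxᵢyᵢ / (Σxᵢ² + σ²/τ²).
Σxᵢyᵢ = 6·7 + 6·6 + 2·2 = 82; Σxᵢ² = 76; σ²/τ² = 0.5.
β̂_MAP = 82 / (76 + 0.5) = 82/76.5 ≈ 1.072.

β̂_MAP = 1.072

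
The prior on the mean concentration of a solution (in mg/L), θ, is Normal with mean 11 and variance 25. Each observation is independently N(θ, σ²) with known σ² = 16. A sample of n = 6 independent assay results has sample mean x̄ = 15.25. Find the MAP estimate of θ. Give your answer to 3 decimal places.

n = 6, x̄ = 15.25.
For a Normal prior and Normal likelihood with known variance, the posterior is Normal; its mode equals its mean, the precision-weighted average.
Prior precision 1/σ₀² = 1/25 = 0.04; data precision n/σ² = 6/16 = 0.375.
θ̂ = (0.04·11 + 0.375·15.25) / (0.04 + 0.375) = 6.15875/0.415 = 4927/332 ≈ 14.840.

θ̂_MAP = 14.840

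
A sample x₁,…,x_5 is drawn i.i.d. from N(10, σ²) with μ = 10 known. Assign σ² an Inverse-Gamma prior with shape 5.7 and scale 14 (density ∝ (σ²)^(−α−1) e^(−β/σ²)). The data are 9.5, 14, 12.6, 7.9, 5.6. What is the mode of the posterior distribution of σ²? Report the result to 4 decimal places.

Sum of squared deviations about the known mean: SS = (9.5−10)² + (14−10)² + (12.6−10)² + (7.9−10)² + (5.6−10)² = 46.78.
The Normal likelihood contributes (σ²)^(−n/2) exp(−SS/(2σ²)), so the posterior is Inverse-Gamma(α + n/2, β + SS/2) = Inverse-Gamma(8.2, 37.39).
The mode of Inverse-Gamma(a, b) is b/(a+1) = 37.39/9.2 ≈ 4.0641.

σ̂²_MAP = 4.0641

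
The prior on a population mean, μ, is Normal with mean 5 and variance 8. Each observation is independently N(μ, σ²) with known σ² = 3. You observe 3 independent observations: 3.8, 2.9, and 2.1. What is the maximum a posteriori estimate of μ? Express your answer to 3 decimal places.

μ̂_MAP = 3.163

n = 3; x̄ = (3.8 + 2.9 + 2.1)/3 = 8.8/3 = 44/15 ≈ 2.9333.
For a Normal prior and Normal likelihood with known variance, the posterior is Normal; its mode equals its mean, the precision-weighted average.
Prior precision 1/σ₀² = 1/8 = 0.125; data precision n/σ² = 3/3 = 1.
μ̂ = (0.125·5 + 1·(44/15)) / (0.125 + 1) = (427/120)/1.125 = 427/135 ≈ 3.163.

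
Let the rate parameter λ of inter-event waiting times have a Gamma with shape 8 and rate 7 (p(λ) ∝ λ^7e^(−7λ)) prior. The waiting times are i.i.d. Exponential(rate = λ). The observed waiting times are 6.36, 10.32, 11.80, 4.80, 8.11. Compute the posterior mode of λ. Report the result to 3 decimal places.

The Exponential(rate=λ) likelihood is ∝ λ^n e^(−λΣtᵢ). Here n = 5 and Σtᵢ = 6.36 + 10.32 + 11.80 + 4.80 + 8.11 = 41.39.
Posterior ∝ λ^7e^(−7λ) · λ^5e^(−41.39λ) = λ^12e^(−48.39λ), i.e. Gamma(13, 48.39).
Mode = (a−1)/b = 12/48.39 ≈ 0.248.

λ̂_MAP = 0.248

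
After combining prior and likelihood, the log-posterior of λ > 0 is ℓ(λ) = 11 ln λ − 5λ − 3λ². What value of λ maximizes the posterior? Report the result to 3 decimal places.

λ̂_MAP = 1.000

ℓ'(λ) = 11/λ − 5 − 6λ. Setting this to zero and multiplying by λ: 6λ² + 5λ − 11 = 0.
λ = (−5 + √(5² + 4·6·11)) / (2·6) = (−5 + √289) / 12 = (−5 + 17)/12 = 1.
ℓ''(λ) = −11/λ² − 6 < 0, confirming a maximum.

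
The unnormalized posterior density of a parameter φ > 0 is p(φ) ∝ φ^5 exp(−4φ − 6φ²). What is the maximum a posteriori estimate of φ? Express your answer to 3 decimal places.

φ̂_MAP = 0.500

ℓ'(φ) = 5/φ − 4 − 12φ. Setting this to zero and multiplying by φ: 12φ² + 4φ − 5 = 0.
φ = (−4 + √(4² + 4·12·5)) / (2·12) = (−4 + √256) / 24 = (−4 + 16)/24 = 1/2.
ℓ''(φ) = −5/φ² − 12 < 0, confirming a maximum.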